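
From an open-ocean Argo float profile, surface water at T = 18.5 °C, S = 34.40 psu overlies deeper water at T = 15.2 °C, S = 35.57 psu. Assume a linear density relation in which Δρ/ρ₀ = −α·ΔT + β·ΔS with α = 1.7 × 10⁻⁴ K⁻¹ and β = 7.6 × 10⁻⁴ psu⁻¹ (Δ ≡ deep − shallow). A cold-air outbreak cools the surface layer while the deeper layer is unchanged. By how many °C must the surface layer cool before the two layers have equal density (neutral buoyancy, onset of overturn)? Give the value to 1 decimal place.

Neutral buoyancy requires Δρ = 0, i.e. −α(T_deep − T_surf′) + β(S_deep − S_surf) = 0.
T_surf′ = T_deep − (β/α)·ΔS = 15.2 − (7.6 × 10⁻⁴/1.7 × 10⁻⁴)·(+1.17) = 9.969 °C.
Cooling required: 18.5 − (9.969) = 8.531 °C.

8.5 °C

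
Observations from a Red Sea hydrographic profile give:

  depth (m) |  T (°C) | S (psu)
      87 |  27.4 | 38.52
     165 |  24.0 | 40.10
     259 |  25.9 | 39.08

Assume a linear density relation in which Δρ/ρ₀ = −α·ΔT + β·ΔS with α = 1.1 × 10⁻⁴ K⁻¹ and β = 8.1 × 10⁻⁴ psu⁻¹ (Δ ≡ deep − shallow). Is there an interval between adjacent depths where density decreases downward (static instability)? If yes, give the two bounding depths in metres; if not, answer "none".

Evaluate Δρ/ρ₀ = −αΔT + βΔS across each adjacent pair:
  87–165 m: −αΔT+βΔS = −(1.1 × 10⁻⁴)(-3.4)+(8.1 × 10⁻⁴)(+1.58) = 1.7 × 10⁻³ → stable
  165–259 m: −αΔT+βΔS = −(1.1 × 10⁻⁴)(+1.9)+(8.1 × 10⁻⁴)(-1.02) = -1.0 × 10⁻³ → UNSTABLE
The 165–259 m interval has Δρ < 0: lighter water underlies denser water.

165–259 m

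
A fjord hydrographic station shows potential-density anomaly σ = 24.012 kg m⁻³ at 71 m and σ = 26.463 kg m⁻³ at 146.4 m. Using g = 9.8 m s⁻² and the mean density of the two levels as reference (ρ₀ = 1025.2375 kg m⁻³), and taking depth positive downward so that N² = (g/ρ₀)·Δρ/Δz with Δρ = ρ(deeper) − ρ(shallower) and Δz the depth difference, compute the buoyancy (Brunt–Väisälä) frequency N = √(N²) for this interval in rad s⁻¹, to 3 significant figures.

Δρ = 1026.463 − 1024.012 = 2.451 kg m⁻³ over Δz = 146.4 − 71 = 75.4 m.
N² = (9.8/1025.2375) × (2.451/75.4) = 3.1072 × 10⁻⁴ s⁻².
N = √(3.1072 × 10⁻⁴) = 0.017627 rad s⁻¹ ≈ 0.0176 rad s⁻¹.

0.0176 rad s⁻¹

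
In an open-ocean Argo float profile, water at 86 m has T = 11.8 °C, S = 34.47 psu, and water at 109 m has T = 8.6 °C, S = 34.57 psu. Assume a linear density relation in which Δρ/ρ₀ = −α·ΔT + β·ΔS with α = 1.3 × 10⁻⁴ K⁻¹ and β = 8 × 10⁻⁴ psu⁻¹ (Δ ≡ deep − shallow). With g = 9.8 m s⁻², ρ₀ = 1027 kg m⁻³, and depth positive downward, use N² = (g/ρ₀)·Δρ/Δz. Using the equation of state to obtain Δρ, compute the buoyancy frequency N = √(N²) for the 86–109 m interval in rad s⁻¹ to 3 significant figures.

0.0145 rad s⁻¹

ΔT = -3.2 K, ΔS = +0.10 psu (deep − shallow).
Δρ/ρ₀ = −αΔT + βΔS = 4.16 × 10⁻⁴ + 8.00 × 10⁻⁵ = 4.96 × 10⁻⁴, so Δρ ≈ 0.5094 kg m⁻³.
N² = (g/ρ₀)·Δρ/Δz = g·(Δρ/ρ₀)/Δz = 9.8 × 4.96 × 10⁻⁴ / 23 = 2.1134 × 10⁻⁴ s⁻².
N = √(2.1134 × 10⁻⁴) = 0.014538 rad s⁻¹ ≈ 0.0145 rad s⁻¹.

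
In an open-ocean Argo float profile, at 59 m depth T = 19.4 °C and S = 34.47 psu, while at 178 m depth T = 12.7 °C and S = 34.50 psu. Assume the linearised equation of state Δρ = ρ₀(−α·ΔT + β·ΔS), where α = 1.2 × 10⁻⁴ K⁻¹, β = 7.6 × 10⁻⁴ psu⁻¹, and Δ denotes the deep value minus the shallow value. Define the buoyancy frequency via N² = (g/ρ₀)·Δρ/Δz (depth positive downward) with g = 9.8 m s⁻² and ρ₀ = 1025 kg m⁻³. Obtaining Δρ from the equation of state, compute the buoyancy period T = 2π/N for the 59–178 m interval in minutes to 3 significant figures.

12.7 min

ΔT = -6.7 K, ΔS = +0.03 psu (deep − shallow).
Δρ/ρ₀ = −αΔT + βΔS = 8.04 × 10⁻⁴ + 2.28 × 10⁻⁵ = 8.268 × 10⁻⁴, so Δρ ≈ 0.8475 kg m⁻³.
N² = (g/ρ₀)·Δρ/Δz = g·(Δρ/ρ₀)/Δz = 9.8 × 8.268 × 10⁻⁴ / 119 = 6.8089 × 10⁻⁵ s⁻².
N = √(6.8089 × 10⁻⁵) = 8.2516 × 10⁻³ rad s⁻¹ → T = 2π/N = 761.45 s = 12.691 min ≈ 12.7 min.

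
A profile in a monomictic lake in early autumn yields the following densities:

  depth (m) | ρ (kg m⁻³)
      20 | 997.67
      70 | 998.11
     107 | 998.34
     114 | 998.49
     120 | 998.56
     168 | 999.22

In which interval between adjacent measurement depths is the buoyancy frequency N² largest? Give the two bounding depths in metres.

Compute the density gradient over each adjacent pair:
  20–70 m: Δρ/Δz = 0.44/50 = 8.8 × 10⁻³ kg m⁻⁴
  70–107 m: Δρ/Δz = 0.23/37 = 6.2 × 10⁻³ kg m⁻⁴
  107–114 m: Δρ/Δz = 0.15/7 = 0.021 kg m⁻⁴
  114–120 m: Δρ/Δz = 0.07/6 = 0.012 kg m⁻⁴
  120–168 m: Δρ/Δz = 0.66/48 = 0.014 kg m⁻⁴
The largest gradient is in the 107–114 m interval — the pycnocline.

107–114 m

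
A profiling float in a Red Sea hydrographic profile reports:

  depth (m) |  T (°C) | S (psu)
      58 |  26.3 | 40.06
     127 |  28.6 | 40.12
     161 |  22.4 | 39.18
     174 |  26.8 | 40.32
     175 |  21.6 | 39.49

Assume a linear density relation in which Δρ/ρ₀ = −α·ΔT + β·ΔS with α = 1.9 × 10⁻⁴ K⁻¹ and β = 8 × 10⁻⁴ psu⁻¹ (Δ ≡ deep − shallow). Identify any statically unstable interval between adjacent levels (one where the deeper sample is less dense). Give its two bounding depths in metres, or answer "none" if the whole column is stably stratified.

Evaluate Δρ/ρ₀ = −αΔT + βΔS across each adjacent pair:
  58–127 m: −αΔT+βΔS = −(1.9 × 10⁻⁴)(+2.3)+(8 × 10⁻⁴)(+0.06) = -3.9 × 10⁻⁴ → UNSTABLE
  127–161 m: −αΔT+βΔS = −(1.9 × 10⁻⁴)(-6.2)+(8 × 10⁻⁴)(-0.94) = 4.3 × 10⁻⁴ → stable
  161–174 m: −αΔT+βΔS = −(1.9 × 10⁻⁴)(+4.4)+(8 × 10⁻⁴)(+1.14) = 7.6 × 10⁻⁵ → stable
  174–175 m: −αΔT+βΔS = −(1.9 × 10⁻⁴)(-5.2)+(8 × 10⁻⁴)(-0.83) = 3.2 × 10⁻⁴ → stable
The 58–127 m interval has Δρ < 0: lighter water underlies denser water.

58–127 m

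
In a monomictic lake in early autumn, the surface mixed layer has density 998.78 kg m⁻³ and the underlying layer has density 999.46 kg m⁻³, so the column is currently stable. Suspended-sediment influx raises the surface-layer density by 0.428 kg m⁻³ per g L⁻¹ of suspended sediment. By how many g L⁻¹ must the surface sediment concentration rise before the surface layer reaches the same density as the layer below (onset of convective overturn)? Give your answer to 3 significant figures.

1.59 g L⁻¹

Density deficit of the surface layer: 999.46 − 998.78 = 0.68 kg m⁻³.
Required change = 0.68 / 0.428 = 1.59 g L⁻¹.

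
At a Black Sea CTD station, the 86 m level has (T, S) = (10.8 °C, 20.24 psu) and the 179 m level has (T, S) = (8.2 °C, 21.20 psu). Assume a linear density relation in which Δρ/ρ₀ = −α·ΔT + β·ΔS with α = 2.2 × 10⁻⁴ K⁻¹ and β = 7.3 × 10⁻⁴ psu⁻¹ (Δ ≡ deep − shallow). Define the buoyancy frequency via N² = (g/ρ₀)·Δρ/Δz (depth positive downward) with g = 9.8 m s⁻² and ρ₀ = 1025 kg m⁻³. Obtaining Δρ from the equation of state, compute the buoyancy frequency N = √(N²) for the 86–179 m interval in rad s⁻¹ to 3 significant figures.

ΔT = -2.6 K, ΔS = +0.96 psu (deep − shallow).
Δρ/ρ₀ = −αΔT + βΔS = 5.72 × 10⁻⁴ + 7.008 × 10⁻⁴ = 1.2728 × 10⁻³, so Δρ ≈ 1.305 kg m⁻³.
N² = (g/ρ₀)·Δρ/Δz = g·(Δρ/ρ₀)/Δz = 9.8 × 1.2728 × 10⁻³ / 93 = 1.3412 × 10⁻⁴ s⁻².
N = √(1.3412 × 10⁻⁴) = 0.011581 rad s⁻¹ ≈ 0.0116 rad s⁻¹.

0.0116 rad s⁻¹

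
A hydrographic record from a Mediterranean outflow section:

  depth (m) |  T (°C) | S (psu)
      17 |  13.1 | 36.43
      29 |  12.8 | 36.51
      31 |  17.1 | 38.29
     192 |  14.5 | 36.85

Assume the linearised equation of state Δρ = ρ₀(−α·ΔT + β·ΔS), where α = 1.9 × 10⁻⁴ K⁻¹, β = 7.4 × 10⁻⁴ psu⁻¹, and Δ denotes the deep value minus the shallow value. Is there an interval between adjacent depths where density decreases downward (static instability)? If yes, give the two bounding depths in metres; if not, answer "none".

31–192 m

Evaluate Δρ/ρ₀ = −αΔT + βΔS across each adjacent pair:
  17–29 m: −αΔT+βΔS = −(1.9 × 10⁻⁴)(-0.3)+(7.4 × 10⁻⁴)(+0.08) = 1.2 × 10⁻⁴ → stable
  29–31 m: −αΔT+βΔS = −(1.9 × 10⁻⁴)(+4.3)+(7.4 × 10⁻⁴)(+1.78) = 5.0 × 10⁻⁴ → stable
  31–192 m: −αΔT+βΔS = −(1.9 × 10⁻⁴)(-2.6)+(7.4 × 10⁻⁴)(-1.44) = -5.7 × 10⁻⁴ → UNSTABLE
The 31–192 m interval has Δρ < 0: lighter water underlies denser water.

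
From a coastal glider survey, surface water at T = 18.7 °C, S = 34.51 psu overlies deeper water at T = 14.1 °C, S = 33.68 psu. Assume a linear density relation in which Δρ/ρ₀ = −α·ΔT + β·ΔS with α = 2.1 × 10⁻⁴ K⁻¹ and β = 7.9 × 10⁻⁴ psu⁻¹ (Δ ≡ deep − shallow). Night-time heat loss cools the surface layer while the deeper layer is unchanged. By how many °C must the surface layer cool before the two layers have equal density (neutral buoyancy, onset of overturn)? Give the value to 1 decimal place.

1.5 °C

Neutral buoyancy requires Δρ = 0, i.e. −α(T_deep − T_surf′) + β(S_deep − S_surf) = 0.
T_surf′ = T_deep − (β/α)·ΔS = 14.1 − (7.9 × 10⁻⁴/2.1 × 10⁻⁴)·(-0.83) = 17.222 °C.
Cooling required: 18.7 − (17.222) = 1.478 °C.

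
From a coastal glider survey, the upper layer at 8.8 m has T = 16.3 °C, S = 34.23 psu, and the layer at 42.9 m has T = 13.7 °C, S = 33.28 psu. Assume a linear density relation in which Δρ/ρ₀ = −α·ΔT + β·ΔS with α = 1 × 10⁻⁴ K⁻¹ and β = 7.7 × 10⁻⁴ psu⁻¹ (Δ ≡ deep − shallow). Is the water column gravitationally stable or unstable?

unstable

ΔT = 13.7 − 16.3 = -2.6 K and ΔS = 33.28 − 34.23 = -0.95 psu (deep − shallow).
−αΔT = 2.60 × 10⁻⁴; βΔS = -7.315 × 10⁻⁴; sum Δρ/ρ₀ = -4.715 × 10⁻⁴.
Δρ/ρ₀ < 0, so Δρ < 0: deeper water is lighter → statically unstable; the column would overturn.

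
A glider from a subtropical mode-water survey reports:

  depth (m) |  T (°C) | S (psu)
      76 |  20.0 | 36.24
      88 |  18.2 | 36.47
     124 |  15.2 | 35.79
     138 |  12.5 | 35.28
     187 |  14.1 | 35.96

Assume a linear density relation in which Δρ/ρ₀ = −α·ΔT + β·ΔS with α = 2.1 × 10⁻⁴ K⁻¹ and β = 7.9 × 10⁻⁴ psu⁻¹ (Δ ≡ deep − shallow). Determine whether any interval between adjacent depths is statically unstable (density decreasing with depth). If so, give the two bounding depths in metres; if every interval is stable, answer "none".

Evaluate Δρ/ρ₀ = −αΔT + βΔS across each adjacent pair:
  76–88 m: −αΔT+βΔS = −(2.1 × 10⁻⁴)(-1.8)+(7.9 × 10⁻⁴)(+0.23) = 5.6 × 10⁻⁴ → stable
  88–124 m: −αΔT+βΔS = −(2.1 × 10⁻⁴)(-3.0)+(7.9 × 10⁻⁴)(-0.68) = 9.3 × 10⁻⁵ → stable
  124–138 m: −αΔT+βΔS = −(2.1 × 10⁻⁴)(-2.7)+(7.9 × 10⁻⁴)(-0.51) = 1.6 × 10⁻⁴ → stable
  138–187 m: −αΔT+βΔS = −(2.1 × 10⁻⁴)(+1.6)+(7.9 × 10⁻⁴)(+0.68) = 2.0 × 10⁻⁴ → stable
Every interval has Δρ > 0: the column is stably stratified throughout.

none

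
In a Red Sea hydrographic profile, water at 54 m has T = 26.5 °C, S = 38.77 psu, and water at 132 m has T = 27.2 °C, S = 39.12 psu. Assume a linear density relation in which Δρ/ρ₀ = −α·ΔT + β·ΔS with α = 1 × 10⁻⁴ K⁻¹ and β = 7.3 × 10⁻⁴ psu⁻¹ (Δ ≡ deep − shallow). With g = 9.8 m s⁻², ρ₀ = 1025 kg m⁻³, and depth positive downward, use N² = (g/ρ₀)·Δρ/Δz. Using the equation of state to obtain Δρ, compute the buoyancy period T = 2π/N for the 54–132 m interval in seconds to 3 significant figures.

ΔT = +0.7 K, ΔS = +0.35 psu (deep − shallow).
Δρ/ρ₀ = −αΔT + βΔS = -7.00 × 10⁻⁵ + 2.555 × 10⁻⁴ = 1.855 × 10⁻⁴, so Δρ ≈ 0.1901 kg m⁻³.
N² = (g/ρ₀)·Δρ/Δz = g·(Δρ/ρ₀)/Δz = 9.8 × 1.855 × 10⁻⁴ / 78 = 2.3306 × 10⁻⁵ s⁻².
N = √(2.3306 × 10⁻⁵) = 4.8276 × 10⁻³ rad s⁻¹ → T = 2π/N = 1.3015 × 10³ s ≈ 1.30 × 10³ s.

1.30 × 10³ s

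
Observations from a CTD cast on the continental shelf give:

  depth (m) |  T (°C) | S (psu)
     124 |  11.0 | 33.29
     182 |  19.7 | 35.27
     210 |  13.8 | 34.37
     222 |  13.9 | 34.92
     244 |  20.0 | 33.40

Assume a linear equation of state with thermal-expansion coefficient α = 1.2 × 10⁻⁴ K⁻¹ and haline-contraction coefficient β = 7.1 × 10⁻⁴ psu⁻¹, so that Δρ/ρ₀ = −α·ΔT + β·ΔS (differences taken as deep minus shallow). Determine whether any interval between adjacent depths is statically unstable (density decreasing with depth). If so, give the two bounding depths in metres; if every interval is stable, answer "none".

222–244 m

Evaluate Δρ/ρ₀ = −αΔT + βΔS across each adjacent pair:
  124–182 m: −αΔT+βΔS = −(1.2 × 10⁻⁴)(+8.7)+(7.1 × 10⁻⁴)(+1.98) = 3.6 × 10⁻⁴ → stable
  182–210 m: −αΔT+βΔS = −(1.2 × 10⁻⁴)(-5.9)+(7.1 × 10⁻⁴)(-0.90) = 6.9 × 10⁻⁵ → stable
  210–222 m: −αΔT+βΔS = −(1.2 × 10⁻⁴)(+0.1)+(7.1 × 10⁻⁴)(+0.55) = 3.8 × 10⁻⁴ → stable
  222–244 m: −αΔT+βΔS = −(1.2 × 10⁻⁴)(+6.1)+(7.1 × 10⁻⁴)(-1.52) = -1.8 × 10⁻³ → UNSTABLE
The 222–244 m interval has Δρ < 0: lighter water underlies denser water.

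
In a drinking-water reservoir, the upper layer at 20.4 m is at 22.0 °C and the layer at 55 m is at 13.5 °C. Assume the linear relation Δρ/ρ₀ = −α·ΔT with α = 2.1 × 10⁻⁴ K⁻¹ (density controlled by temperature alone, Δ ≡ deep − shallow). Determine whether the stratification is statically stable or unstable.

ΔT = 13.5 − 22.0 = -8.5 K, so Δρ/ρ₀ = −αΔT = 1.785 × 10⁻³.
Δρ/ρ₀ > 0, so Δρ > 0: deeper water is denser → statically stable.

stable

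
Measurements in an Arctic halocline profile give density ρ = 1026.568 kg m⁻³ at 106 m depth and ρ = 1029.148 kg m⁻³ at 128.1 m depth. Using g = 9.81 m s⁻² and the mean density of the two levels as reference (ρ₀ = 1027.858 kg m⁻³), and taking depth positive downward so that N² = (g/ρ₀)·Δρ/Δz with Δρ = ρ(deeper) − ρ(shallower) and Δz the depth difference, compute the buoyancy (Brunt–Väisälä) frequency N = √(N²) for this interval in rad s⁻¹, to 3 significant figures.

Δρ = 1029.148 − 1026.568 = 2.580 kg m⁻³ over Δz = 128.1 − 106 = 22.1 m.
N² = (9.81/1027.858) × (2.580/22.1) = 1.1142 × 10⁻³ s⁻².
N = √(1.1142 × 10⁻³) = 0.033380 rad s⁻¹ ≈ 0.0334 rad s⁻¹.

0.0334 rad s⁻¹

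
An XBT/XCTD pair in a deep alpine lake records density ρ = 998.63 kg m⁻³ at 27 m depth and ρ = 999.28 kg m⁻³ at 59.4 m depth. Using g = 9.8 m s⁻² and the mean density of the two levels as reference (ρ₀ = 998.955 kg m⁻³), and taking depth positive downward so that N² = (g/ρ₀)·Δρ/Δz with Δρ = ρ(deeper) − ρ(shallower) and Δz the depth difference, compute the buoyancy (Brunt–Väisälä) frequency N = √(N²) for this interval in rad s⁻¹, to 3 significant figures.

Δρ = 999.28 − 998.63 = 0.65 kg m⁻³ over Δz = 59.4 − 27 = 32.4 m.
N² = (9.8/998.955) × (0.65/32.4) = 1.9681 × 10⁻⁴ s⁻².
N = √(1.9681 × 10⁻⁴) = 0.014029 rad s⁻¹ ≈ 0.0140 rad s⁻¹.

0.0140 rad s⁻¹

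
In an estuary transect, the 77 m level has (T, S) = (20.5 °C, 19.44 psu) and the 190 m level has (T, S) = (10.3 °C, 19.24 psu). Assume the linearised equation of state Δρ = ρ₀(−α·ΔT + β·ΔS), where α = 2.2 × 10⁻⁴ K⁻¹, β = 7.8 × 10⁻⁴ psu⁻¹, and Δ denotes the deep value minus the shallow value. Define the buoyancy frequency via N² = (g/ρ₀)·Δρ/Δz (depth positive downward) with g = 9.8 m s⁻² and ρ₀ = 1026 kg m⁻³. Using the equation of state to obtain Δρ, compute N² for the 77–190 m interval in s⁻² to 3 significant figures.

1.81 × 10⁻⁴ s⁻²

ΔT = -10.2 K, ΔS = -0.20 psu (deep − shallow).
Δρ/ρ₀ = −αΔT + βΔS = 2.244 × 10⁻³ − 1.56 × 10⁻⁴ = 2.088 × 10⁻³, so Δρ ≈ 2.142 kg m⁻³.
N² = (g/ρ₀)·Δρ/Δz = g·(Δρ/ρ₀)/Δz = 9.8 × 2.088 × 10⁻³ / 113 = 1.8108 × 10⁻⁴ s⁻² ≈ 1.81 × 10⁻⁴ s⁻².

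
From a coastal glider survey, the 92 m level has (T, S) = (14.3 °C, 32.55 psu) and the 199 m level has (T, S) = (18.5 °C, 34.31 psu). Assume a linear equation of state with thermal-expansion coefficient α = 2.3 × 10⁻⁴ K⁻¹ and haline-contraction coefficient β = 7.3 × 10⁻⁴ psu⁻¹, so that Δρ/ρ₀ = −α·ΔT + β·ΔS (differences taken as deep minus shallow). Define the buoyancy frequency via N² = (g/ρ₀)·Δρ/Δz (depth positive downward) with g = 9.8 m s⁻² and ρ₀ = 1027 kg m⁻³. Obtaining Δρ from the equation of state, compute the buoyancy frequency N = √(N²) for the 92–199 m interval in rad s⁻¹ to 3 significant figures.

5.40 × 10⁻³ rad s⁻¹

ΔT = +4.2 K, ΔS = +1.76 psu (deep − shallow).
Δρ/ρ₀ = −αΔT + βΔS = -9.66 × 10⁻⁴ + 1.2848 × 10⁻³ = 3.188 × 10⁻⁴, so Δρ ≈ 0.3274 kg m⁻³.
N² = (g/ρ₀)·Δρ/Δz = g·(Δρ/ρ₀)/Δz = 9.8 × 3.188 × 10⁻⁴ / 107 = 2.9199 × 10⁻⁵ s⁻².
N = √(2.9199 × 10⁻⁵) = 5.4036 × 10⁻³ rad s⁻¹ ≈ 5.40 × 10⁻³ rad s⁻¹.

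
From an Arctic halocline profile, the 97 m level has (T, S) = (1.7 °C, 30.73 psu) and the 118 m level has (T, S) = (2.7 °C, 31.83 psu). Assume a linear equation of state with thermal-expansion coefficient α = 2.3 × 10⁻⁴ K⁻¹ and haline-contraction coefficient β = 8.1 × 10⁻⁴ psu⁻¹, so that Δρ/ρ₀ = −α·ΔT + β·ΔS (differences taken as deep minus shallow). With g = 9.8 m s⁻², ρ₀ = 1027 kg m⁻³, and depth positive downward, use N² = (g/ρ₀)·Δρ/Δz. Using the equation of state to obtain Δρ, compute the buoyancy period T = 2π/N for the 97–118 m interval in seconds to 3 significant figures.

ΔT = +1.0 K, ΔS = +1.10 psu (deep − shallow).
Δρ/ρ₀ = −αΔT + βΔS = -2.30 × 10⁻⁴ + 8.91 × 10⁻⁴ = 6.61 × 10⁻⁴, so Δρ ≈ 0.6788 kg m⁻³.
N² = (g/ρ₀)·Δρ/Δz = g·(Δρ/ρ₀)/Δz = 9.8 × 6.61 × 10⁻⁴ / 21 = 3.0847 × 10⁻⁴ s⁻².
N = √(3.0847 × 10⁻⁴) = 0.017563 rad s⁻¹ → T = 2π/N = 357.75 s ≈ 358 s.

358 s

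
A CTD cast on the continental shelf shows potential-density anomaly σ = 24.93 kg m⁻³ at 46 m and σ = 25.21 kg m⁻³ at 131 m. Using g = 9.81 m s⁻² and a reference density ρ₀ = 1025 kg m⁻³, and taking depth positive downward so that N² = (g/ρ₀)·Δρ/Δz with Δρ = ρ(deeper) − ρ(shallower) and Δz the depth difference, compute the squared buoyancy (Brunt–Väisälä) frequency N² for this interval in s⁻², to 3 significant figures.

3.15 × 10⁻⁵ s⁻²

Δρ = 1025.21 − 1024.93 = 0.28 kg m⁻³ over Δz = 131 − 46 = 85 m.
N² = (9.81/1025) × (0.28/85) = 3.1527 × 10⁻⁵ s⁻² ≈ 3.15 × 10⁻⁵ s⁻².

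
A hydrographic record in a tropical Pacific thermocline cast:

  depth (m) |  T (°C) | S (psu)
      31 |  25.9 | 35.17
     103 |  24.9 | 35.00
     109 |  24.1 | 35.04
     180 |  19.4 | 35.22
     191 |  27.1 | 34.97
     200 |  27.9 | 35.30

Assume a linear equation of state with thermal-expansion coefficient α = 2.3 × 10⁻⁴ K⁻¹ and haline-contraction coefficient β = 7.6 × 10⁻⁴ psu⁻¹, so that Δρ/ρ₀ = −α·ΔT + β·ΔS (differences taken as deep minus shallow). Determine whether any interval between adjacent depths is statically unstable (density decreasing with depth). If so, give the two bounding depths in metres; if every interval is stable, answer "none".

Evaluate Δρ/ρ₀ = −αΔT + βΔS across each adjacent pair:
  31–103 m: −αΔT+βΔS = −(2.3 × 10⁻⁴)(-1.0)+(7.6 × 10⁻⁴)(-0.17) = 1.0 × 10⁻⁴ → stable
  103–109 m: −αΔT+βΔS = −(2.3 × 10⁻⁴)(-0.8)+(7.6 × 10⁻⁴)(+0.04) = 2.1 × 10⁻⁴ → stable
  109–180 m: −αΔT+βΔS = −(2.3 × 10⁻⁴)(-4.7)+(7.6 × 10⁻⁴)(+0.18) = 1.2 × 10⁻³ → stable
  180–191 m: −αΔT+βΔS = −(2.3 × 10⁻⁴)(+7.7)+(7.6 × 10⁻⁴)(-0.25) = -2.0 × 10⁻³ → UNSTABLE
  191–200 m: −αΔT+βΔS = −(2.3 × 10⁻⁴)(+0.8)+(7.6 × 10⁻⁴)(+0.33) = 6.7 × 10⁻⁵ → stable
The 180–191 m interval has Δρ < 0: lighter water underlies denser water.

180–191 m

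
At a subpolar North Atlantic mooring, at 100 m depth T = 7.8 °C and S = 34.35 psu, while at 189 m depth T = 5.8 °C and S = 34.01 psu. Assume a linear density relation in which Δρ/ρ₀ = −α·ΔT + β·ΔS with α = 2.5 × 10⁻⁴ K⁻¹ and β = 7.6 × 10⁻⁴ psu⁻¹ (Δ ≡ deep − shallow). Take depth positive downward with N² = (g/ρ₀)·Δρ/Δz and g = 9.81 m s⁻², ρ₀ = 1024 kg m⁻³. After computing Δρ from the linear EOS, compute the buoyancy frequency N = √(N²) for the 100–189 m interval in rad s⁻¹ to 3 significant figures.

5.16 × 10⁻³ rad s⁻¹

ΔT = -2.0 K, ΔS = -0.34 psu (deep − shallow).
Δρ/ρ₀ = −αΔT + βΔS = 5.00 × 10⁻⁴ − 2.584 × 10⁻⁴ = 2.416 × 10⁻⁴, so Δρ ≈ 0.2474 kg m⁻³.
N² = (g/ρ₀)·Δρ/Δz = g·(Δρ/ρ₀)/Δz = 9.81 × 2.416 × 10⁻⁴ / 89 = 2.6630 × 10⁻⁵ s⁻².
N = √(2.6630 × 10⁻⁵) = 5.1604 × 10⁻³ rad s⁻¹ ≈ 5.16 × 10⁻³ rad s⁻¹.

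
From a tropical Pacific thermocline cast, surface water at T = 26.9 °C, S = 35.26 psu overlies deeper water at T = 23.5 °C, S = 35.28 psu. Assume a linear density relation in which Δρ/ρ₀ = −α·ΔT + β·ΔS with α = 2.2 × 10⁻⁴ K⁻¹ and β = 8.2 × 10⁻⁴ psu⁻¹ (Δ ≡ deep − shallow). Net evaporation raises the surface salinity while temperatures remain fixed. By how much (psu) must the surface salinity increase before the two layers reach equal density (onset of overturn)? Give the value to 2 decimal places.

0.93 psu

Neutral buoyancy requires −α(T_deep − T_surf) + β(S_deep − S_surf′) = 0.
S_surf′ = S_deep − (α/β)·ΔT = 35.28 − (2.2 × 10⁻⁴/8.2 × 10⁻⁴)·(-3.4) = 36.1922 psu.
Increase required: 36.1922 − 35.26 = 0.9322 psu.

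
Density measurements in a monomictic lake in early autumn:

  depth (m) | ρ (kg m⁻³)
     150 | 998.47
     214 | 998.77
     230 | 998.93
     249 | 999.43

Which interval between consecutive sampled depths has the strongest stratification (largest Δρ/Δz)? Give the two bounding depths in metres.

230–249 m

Compute the density gradient over each adjacent pair:
  150–214 m: Δρ/Δz = 0.30/64 = 4.7 × 10⁻³ kg m⁻⁴
  214–230 m: Δρ/Δz = 0.16/16 = 0.010 kg m⁻⁴
  230–249 m: Δρ/Δz = 0.50/19 = 0.026 kg m⁻⁴
The largest gradient is in the 230–249 m interval — the pycnocline.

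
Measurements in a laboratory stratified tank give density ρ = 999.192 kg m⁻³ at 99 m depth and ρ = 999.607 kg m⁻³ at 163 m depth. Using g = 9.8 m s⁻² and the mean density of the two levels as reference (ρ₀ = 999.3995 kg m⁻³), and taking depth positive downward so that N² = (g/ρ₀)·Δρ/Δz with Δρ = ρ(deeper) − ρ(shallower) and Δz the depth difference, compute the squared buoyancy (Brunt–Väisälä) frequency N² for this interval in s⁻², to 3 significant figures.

6.36 × 10⁻⁵ s⁻²

Δρ = 999.607 − 999.192 = 0.415 kg m⁻³ over Δz = 163 − 99 = 64 m.
N² = (9.8/999.3995) × (0.415/64) = 6.3585 × 10⁻⁵ s⁻² ≈ 6.36 × 10⁻⁵ s⁻².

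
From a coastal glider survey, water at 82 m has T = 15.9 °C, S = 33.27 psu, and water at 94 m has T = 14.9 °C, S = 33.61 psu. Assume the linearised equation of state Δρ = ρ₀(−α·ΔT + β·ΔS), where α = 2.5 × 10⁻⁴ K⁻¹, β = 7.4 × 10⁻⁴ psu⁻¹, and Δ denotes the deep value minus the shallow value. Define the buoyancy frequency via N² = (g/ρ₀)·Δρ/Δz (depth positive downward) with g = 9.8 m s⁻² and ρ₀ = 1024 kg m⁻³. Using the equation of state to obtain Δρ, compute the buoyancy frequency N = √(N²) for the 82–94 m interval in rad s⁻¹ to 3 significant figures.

0.0202 rad s⁻¹

ΔT = -1.0 K, ΔS = +0.34 psu (deep − shallow).
Δρ/ρ₀ = −αΔT + βΔS = 2.50 × 10⁻⁴ + 2.516 × 10⁻⁴ = 5.016 × 10⁻⁴, so Δρ ≈ 0.5136 kg m⁻³.
N² = (g/ρ₀)·Δρ/Δz = g·(Δρ/ρ₀)/Δz = 9.8 × 5.016 × 10⁻⁴ / 12 = 4.0964 × 10⁻⁴ s⁻².
N = √(4.0964 × 10⁻⁴) = 0.020240 rad s⁻¹ ≈ 0.0202 rad s⁻¹.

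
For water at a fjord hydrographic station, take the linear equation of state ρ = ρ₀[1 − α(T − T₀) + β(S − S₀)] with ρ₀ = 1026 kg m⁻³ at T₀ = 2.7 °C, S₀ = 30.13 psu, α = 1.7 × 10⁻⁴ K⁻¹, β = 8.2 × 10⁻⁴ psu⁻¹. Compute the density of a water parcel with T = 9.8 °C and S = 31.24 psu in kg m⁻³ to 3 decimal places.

T − T₀ = +7.1 K, S − S₀ = +1.11 psu.
Bracket = 1 − α·(+7.1) + β·(+1.11) = 1 + (-2.968 × 10⁻⁴) = 0.9997032.
ρ = 1026 × 0.9997032 = 1025.695 kg m⁻³.

1025.695 kg m⁻³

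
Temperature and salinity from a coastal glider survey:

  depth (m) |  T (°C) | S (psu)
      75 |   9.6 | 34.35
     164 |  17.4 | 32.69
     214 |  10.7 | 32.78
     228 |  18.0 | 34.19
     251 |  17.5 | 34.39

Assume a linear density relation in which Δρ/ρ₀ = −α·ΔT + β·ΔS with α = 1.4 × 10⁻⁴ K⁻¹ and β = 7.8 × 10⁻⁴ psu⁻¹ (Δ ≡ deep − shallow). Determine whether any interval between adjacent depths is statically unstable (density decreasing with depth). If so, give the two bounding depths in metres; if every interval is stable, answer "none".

Evaluate Δρ/ρ₀ = −αΔT + βΔS across each adjacent pair:
  75–164 m: −αΔT+βΔS = −(1.4 × 10⁻⁴)(+7.8)+(7.8 × 10⁻⁴)(-1.66) = -2.4 × 10⁻³ → UNSTABLE
  164–214 m: −αΔT+βΔS = −(1.4 × 10⁻⁴)(-6.7)+(7.8 × 10⁻⁴)(+0.09) = 1.0 × 10⁻³ → stable
  214–228 m: −αΔT+βΔS = −(1.4 × 10⁻⁴)(+7.3)+(7.8 × 10⁻⁴)(+1.41) = 7.8 × 10⁻⁵ → stable
  228–251 m: −αΔT+βΔS = −(1.4 × 10⁻⁴)(-0.5)+(7.8 × 10⁻⁴)(+0.20) = 2.3 × 10⁻⁴ → stable
The 75–164 m interval has Δρ < 0: lighter water underlies denser water.

75–164 m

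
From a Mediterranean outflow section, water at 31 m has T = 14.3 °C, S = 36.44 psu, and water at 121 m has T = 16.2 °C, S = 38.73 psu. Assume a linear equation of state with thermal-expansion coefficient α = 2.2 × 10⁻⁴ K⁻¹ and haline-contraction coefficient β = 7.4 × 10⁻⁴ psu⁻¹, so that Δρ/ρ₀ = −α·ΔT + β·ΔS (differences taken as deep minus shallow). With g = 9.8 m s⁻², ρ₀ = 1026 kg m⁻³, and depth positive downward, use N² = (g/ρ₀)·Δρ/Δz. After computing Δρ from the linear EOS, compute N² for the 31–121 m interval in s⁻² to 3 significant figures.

1.39 × 10⁻⁴ s⁻²

ΔT = +1.9 K, ΔS = +2.29 psu (deep − shallow).
Δρ/ρ₀ = −αΔT + βΔS = -4.18 × 10⁻⁴ + 1.6946 × 10⁻³ = 1.2766 × 10⁻³, so Δρ ≈ 1.310 kg m⁻³.
N² = (g/ρ₀)·Δρ/Δz = g·(Δρ/ρ₀)/Δz = 9.8 × 1.2766 × 10⁻³ / 90 = 1.3901 × 10⁻⁴ s⁻² ≈ 1.39 × 10⁻⁴ s⁻².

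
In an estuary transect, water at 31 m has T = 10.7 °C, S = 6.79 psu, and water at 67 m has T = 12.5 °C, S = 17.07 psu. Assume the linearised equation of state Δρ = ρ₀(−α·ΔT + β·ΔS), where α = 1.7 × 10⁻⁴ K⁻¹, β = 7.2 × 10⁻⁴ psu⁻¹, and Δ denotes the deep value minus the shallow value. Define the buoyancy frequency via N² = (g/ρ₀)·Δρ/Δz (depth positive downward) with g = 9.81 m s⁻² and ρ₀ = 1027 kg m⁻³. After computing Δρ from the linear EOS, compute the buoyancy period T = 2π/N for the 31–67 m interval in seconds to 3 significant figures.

ΔT = +1.8 K, ΔS = +10.28 psu (deep − shallow).
Δρ/ρ₀ = −αΔT + βΔS = -3.06 × 10⁻⁴ + 7.4016 × 10⁻³ = 7.0956 × 10⁻³, so Δρ ≈ 7.287 kg m⁻³.
N² = (g/ρ₀)·Δρ/Δz = g·(Δρ/ρ₀)/Δz = 9.81 × 7.0956 × 10⁻³ / 36 = 1.9336 × 10⁻³ s⁻².
N = √(1.9336 × 10⁻³) = 0.043973 rad s⁻¹ → T = 2π/N = 142.89 s ≈ 143 s.

143 s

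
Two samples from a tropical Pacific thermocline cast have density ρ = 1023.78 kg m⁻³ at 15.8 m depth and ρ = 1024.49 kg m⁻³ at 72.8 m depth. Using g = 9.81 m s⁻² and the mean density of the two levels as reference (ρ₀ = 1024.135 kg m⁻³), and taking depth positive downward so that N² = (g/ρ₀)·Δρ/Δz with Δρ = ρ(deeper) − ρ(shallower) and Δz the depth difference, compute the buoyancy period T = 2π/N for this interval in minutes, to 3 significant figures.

9.59 min

Δρ = 1024.49 − 1023.78 = 0.71 kg m⁻³ over Δz = 72.8 − 15.8 = 57 m.
N² = (9.81/1024.135) × (0.71/57) = 1.1932 × 10⁻⁴ s⁻².
N = √(1.1932 × 10⁻⁴) = 0.010923 rad s⁻¹, so T = 2π/N = 575.23 s = 9.5872 min ≈ 9.59 min.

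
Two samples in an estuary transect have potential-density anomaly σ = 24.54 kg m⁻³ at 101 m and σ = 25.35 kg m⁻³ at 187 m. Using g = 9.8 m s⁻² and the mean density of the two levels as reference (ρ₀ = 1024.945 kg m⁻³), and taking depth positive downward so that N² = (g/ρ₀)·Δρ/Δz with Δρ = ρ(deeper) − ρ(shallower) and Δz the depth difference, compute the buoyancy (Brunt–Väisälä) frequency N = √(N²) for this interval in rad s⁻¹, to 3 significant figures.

Δρ = 1025.35 − 1024.54 = 0.81 kg m⁻³ over Δz = 187 − 101 = 86 m.
N² = (9.8/1024.945) × (0.81/86) = 9.0056 × 10⁻⁵ s⁻².
N = √(9.0056 × 10⁻⁵) = 9.4898 × 10⁻³ rad s⁻¹ ≈ 9.49 × 10⁻³ rad s⁻¹.

9.49 × 10⁻³ rad s⁻¹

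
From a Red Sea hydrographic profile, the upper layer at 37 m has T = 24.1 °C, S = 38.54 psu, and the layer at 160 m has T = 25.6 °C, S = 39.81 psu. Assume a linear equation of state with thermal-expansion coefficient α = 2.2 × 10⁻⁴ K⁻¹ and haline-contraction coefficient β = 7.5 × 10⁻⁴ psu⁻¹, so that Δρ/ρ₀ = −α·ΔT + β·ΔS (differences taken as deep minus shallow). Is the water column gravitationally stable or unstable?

stable

ΔT = 25.6 − 24.1 = +1.5 K and ΔS = 39.81 − 38.54 = +1.27 psu (deep − shallow).
−αΔT = -3.30 × 10⁻⁴; βΔS = 9.525 × 10⁻⁴; sum Δρ/ρ₀ = 6.225 × 10⁻⁴.
Δρ/ρ₀ > 0, so Δρ > 0: deeper water is denser → statically stable.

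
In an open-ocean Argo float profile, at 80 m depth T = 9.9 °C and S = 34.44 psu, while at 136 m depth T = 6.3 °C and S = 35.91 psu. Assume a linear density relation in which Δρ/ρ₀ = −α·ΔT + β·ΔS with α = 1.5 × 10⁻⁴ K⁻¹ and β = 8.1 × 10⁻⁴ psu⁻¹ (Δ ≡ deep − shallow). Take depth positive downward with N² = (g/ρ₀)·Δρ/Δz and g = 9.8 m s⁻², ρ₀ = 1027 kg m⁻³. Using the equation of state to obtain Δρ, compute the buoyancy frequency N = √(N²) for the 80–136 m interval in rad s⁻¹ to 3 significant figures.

ΔT = -3.6 K, ΔS = +1.47 psu (deep − shallow).
Δρ/ρ₀ = −αΔT + βΔS = 5.40 × 10⁻⁴ + 1.1907 × 10⁻³ = 1.7307 × 10⁻³, so Δρ ≈ 1.777 kg m⁻³.
N² = (g/ρ₀)·Δρ/Δz = g·(Δρ/ρ₀)/Δz = 9.8 × 1.7307 × 10⁻³ / 56 = 3.0287 × 10⁻⁴ s⁻².
N = √(3.0287 × 10⁻⁴) = 0.017403 rad s⁻¹ ≈ 0.0174 rad s⁻¹.

0.0174 rad s⁻¹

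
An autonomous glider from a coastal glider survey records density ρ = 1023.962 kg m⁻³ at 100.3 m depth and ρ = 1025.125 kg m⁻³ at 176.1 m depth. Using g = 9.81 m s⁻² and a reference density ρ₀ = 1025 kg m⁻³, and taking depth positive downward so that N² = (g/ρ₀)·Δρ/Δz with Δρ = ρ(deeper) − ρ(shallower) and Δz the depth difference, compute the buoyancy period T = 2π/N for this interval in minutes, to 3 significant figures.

8.64 min

Δρ = 1025.125 − 1023.962 = 1.163 kg m⁻³ over Δz = 176.1 − 100.3 = 75.8 m.
N² = (9.81/1025) × (1.163/75.8) = 1.4684 × 10⁻⁴ s⁻².
N = √(1.4684 × 10⁻⁴) = 0.012118 rad s⁻¹, so T = 2π/N = 518.50 s = 8.6417 min ≈ 8.64 min.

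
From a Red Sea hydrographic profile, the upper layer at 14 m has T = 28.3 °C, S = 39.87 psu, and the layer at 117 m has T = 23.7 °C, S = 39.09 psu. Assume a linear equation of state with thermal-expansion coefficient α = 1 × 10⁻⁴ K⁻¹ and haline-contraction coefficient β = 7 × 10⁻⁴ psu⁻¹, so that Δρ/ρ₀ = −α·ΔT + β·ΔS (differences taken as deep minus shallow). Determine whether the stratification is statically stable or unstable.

ΔT = 23.7 − 28.3 = -4.6 K and ΔS = 39.09 − 39.87 = -0.78 psu (deep − shallow).
−αΔT = 4.60 × 10⁻⁴; βΔS = -5.46 × 10⁻⁴; sum Δρ/ρ₀ = -8.60 × 10⁻⁵.
Δρ/ρ₀ < 0, so Δρ < 0: deeper water is lighter → statically unstable; the column would overturn.

unstable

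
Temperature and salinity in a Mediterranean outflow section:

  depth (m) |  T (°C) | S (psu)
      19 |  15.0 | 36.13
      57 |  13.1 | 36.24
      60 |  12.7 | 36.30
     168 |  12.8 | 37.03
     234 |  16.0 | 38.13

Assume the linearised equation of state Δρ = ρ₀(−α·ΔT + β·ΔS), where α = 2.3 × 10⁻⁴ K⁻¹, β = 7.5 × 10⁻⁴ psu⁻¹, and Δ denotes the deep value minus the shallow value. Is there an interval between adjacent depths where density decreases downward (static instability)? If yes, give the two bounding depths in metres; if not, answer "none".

none

Evaluate Δρ/ρ₀ = −αΔT + βΔS across each adjacent pair:
  19–57 m: −αΔT+βΔS = −(2.3 × 10⁻⁴)(-1.9)+(7.5 × 10⁻⁴)(+0.11) = 5.2 × 10⁻⁴ → stable
  57–60 m: −αΔT+βΔS = −(2.3 × 10⁻⁴)(-0.4)+(7.5 × 10⁻⁴)(+0.06) = 1.4 × 10⁻⁴ → stable
  60–168 m: −αΔT+βΔS = −(2.3 × 10⁻⁴)(+0.1)+(7.5 × 10⁻⁴)(+0.73) = 5.2 × 10⁻⁴ → stable
  168–234 m: −αΔT+βΔS = −(2.3 × 10⁻⁴)(+3.2)+(7.5 × 10⁻⁴)(+1.10) = 8.9 × 10⁻⁵ → stable
Every interval has Δρ > 0: the column is stably stratified throughout.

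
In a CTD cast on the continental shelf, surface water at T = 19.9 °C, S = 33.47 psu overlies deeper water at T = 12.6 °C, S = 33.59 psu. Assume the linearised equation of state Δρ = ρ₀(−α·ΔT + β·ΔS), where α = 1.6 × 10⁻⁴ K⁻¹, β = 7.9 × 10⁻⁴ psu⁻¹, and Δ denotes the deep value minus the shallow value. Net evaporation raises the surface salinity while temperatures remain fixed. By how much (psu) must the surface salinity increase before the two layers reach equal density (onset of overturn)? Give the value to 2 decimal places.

Neutral buoyancy requires −α(T_deep − T_surf) + β(S_deep − S_surf′) = 0.
S_surf′ = S_deep − (α/β)·ΔT = 33.59 − (1.6 × 10⁻⁴/7.9 × 10⁻⁴)·(-7.3) = 35.0685 psu.
Increase required: 35.0685 − 33.47 = 1.5985 psu.

1.60 psu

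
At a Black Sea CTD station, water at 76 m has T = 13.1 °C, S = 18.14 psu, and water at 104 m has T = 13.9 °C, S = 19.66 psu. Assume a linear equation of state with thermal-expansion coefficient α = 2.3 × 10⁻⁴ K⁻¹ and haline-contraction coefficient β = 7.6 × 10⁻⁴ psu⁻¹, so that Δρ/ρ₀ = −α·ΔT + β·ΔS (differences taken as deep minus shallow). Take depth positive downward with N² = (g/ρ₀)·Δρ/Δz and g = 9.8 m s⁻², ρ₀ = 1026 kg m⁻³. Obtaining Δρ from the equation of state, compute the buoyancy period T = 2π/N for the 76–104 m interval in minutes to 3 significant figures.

5.68 min

ΔT = +0.8 K, ΔS = +1.52 psu (deep − shallow).
Δρ/ρ₀ = −αΔT + βΔS = -1.84 × 10⁻⁴ + 1.1552 × 10⁻³ = 9.712 × 10⁻⁴, so Δρ ≈ 0.9965 kg m⁻³.
N² = (g/ρ₀)·Δρ/Δz = g·(Δρ/ρ₀)/Δz = 9.8 × 9.712 × 10⁻⁴ / 28 = 3.3992 × 10⁻⁴ s⁻².
N = √(3.3992 × 10⁻⁴) = 0.018437 rad s⁻¹ → T = 2π/N = 340.79 s = 5.6798 min ≈ 5.68 min.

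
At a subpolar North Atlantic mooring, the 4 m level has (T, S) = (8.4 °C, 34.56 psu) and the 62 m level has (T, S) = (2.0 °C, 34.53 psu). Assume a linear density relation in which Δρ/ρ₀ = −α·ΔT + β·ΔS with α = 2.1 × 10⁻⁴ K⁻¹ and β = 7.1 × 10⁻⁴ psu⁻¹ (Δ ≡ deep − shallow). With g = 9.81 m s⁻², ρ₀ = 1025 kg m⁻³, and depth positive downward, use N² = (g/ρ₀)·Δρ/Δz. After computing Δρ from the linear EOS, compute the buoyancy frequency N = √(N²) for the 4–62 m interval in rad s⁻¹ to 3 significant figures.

0.0150 rad s⁻¹

ΔT = -6.4 K, ΔS = -0.03 psu (deep − shallow).
Δρ/ρ₀ = −αΔT + βΔS = 1.344 × 10⁻³ − 2.13 × 10⁻⁵ = 1.3227 × 10⁻³, so Δρ ≈ 1.356 kg m⁻³.
N² = (g/ρ₀)·Δρ/Δz = g·(Δρ/ρ₀)/Δz = 9.81 × 1.3227 × 10⁻³ / 58 = 2.2372 × 10⁻⁴ s⁻².
N = √(2.2372 × 10⁻⁴) = 0.014957 rad s⁻¹ ≈ 0.0150 rad s⁻¹.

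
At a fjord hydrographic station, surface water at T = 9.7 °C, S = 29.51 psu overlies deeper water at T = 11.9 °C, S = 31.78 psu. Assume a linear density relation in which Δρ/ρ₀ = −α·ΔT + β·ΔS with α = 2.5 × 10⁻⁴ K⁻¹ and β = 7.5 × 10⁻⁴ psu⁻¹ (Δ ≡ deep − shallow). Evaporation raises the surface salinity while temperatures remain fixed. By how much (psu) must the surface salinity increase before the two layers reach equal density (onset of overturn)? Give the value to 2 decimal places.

1.54 psu

Neutral buoyancy requires −α(T_deep − T_surf) + β(S_deep − S_surf′) = 0.
S_surf′ = S_deep − (α/β)·ΔT = 31.78 − (2.5 × 10⁻⁴/7.5 × 10⁻⁴)·(+2.2) = 31.0467 psu.
Increase required: 31.0467 − 29.51 = 1.5367 psu.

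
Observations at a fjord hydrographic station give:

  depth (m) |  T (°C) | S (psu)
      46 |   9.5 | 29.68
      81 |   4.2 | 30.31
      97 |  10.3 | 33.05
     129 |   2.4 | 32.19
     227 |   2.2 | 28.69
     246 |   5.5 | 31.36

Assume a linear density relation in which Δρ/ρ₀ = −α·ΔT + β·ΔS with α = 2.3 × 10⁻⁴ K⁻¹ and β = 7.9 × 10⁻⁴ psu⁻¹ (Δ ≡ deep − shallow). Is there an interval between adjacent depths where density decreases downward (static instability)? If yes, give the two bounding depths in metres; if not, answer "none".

Evaluate Δρ/ρ₀ = −αΔT + βΔS across each adjacent pair:
  46–81 m: −αΔT+βΔS = −(2.3 × 10⁻⁴)(-5.3)+(7.9 × 10⁻⁴)(+0.63) = 1.7 × 10⁻³ → stable
  81–97 m: −αΔT+βΔS = −(2.3 × 10⁻⁴)(+6.1)+(7.9 × 10⁻⁴)(+2.74) = 7.6 × 10⁻⁴ → stable
  97–129 m: −αΔT+βΔS = −(2.3 × 10⁻⁴)(-7.9)+(7.9 × 10⁻⁴)(-0.86) = 1.1 × 10⁻³ → stable
  129–227 m: −αΔT+βΔS = −(2.3 × 10⁻⁴)(-0.2)+(7.9 × 10⁻⁴)(-3.50) = -2.7 × 10⁻³ → UNSTABLE
  227–246 m: −αΔT+βΔS = −(2.3 × 10⁻⁴)(+3.3)+(7.9 × 10⁻⁴)(+2.67) = 1.4 × 10⁻³ → stable
The 129–227 m interval has Δρ < 0: lighter water underlies denser water.

129–227 m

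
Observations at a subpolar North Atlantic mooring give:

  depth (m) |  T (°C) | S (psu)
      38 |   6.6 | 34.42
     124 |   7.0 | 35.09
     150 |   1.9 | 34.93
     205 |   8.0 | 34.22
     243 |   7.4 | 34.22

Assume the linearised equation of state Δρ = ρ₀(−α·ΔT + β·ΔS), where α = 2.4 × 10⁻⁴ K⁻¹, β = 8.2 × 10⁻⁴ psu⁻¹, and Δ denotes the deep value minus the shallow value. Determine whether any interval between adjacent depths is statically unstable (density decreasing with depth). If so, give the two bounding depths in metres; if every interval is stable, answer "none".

150–205 m

Evaluate Δρ/ρ₀ = −αΔT + βΔS across each adjacent pair:
  38–124 m: −αΔT+βΔS = −(2.4 × 10⁻⁴)(+0.4)+(8.2 × 10⁻⁴)(+0.67) = 4.5 × 10⁻⁴ → stable
  124–150 m: −αΔT+βΔS = −(2.4 × 10⁻⁴)(-5.1)+(8.2 × 10⁻⁴)(-0.16) = 1.1 × 10⁻³ → stable
  150–205 m: −αΔT+βΔS = −(2.4 × 10⁻⁴)(+6.1)+(8.2 × 10⁻⁴)(-0.71) = -2.0 × 10⁻³ → UNSTABLE
  205–243 m: −αΔT+βΔS = −(2.4 × 10⁻⁴)(-0.6)+(8.2 × 10⁻⁴)(+0.00) = 1.4 × 10⁻⁴ → stable
The 150–205 m interval has Δρ < 0: lighter water underlies denser water.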